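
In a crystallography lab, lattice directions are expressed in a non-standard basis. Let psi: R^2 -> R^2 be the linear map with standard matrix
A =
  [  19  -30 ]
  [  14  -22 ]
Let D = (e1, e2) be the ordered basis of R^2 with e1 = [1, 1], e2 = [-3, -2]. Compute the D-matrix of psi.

The j-th column of [psi]_D is [psi(ej)]_D.
psi(e1) = A e1 = [-11, -8] = -2e1 + 3e2, so column 1 is [-2, 3].
Repeating for e2 and assembling the columns gives [[-2, 0], [3, -1]].

[[-2, 0], [3, -1]]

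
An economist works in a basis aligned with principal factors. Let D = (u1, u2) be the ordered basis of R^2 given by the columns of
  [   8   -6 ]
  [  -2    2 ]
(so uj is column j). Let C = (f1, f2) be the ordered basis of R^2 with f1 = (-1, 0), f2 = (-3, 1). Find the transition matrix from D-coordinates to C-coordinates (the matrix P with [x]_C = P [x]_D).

Take x = uj: its D-coordinates are the j-th standard unit vector, so P e_j — column j of P — equals [uj]_C.
u1 = -2f1 - 2f2, giving column 1 = (-2, -2); repeating for each j gives P = [[-2, 0], [-2, 2]].

[[-2, 0], [-2, 2]]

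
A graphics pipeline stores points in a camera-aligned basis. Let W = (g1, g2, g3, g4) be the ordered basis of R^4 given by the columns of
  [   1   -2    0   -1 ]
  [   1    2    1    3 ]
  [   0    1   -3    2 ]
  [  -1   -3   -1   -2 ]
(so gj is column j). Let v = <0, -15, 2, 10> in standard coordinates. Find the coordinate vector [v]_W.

Write v = c_1 g1 + ... + c_4 g4 and solve for the c_i.
Gaussian elimination on [M | v] yields c = (-2, 1, -3, -4).
Check: -2g1 + g2 - 3g3 - 4g4 = <0, -15, 2, 10>.

<-2, 1, -3, -4>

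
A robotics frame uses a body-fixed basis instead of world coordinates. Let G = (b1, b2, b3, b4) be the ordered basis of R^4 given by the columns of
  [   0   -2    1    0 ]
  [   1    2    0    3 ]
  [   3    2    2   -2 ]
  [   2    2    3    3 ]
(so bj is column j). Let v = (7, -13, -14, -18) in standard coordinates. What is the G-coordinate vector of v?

(-2, -4, -1, -1)

[v]_G is the unique c with M c = v, where M has columns b1, ..., b4.
Solving this 4x4 system gives c = (-2, -4, -1, -1).
Check: -2b1 - 4b2 - b3 - b4 = (7, -13, -14, -18).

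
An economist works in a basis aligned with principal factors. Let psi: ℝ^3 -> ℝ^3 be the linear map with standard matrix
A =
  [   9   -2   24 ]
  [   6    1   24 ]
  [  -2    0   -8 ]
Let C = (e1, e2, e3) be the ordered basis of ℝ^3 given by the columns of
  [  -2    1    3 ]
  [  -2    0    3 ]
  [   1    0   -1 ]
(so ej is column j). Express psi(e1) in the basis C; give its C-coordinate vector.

(-2, 0, 2)

Compute psi(e1) = A e1 = (10, 10, -4) in standard coordinates.
Then write this in C-coordinates: solve for y in y_1 e1 + ... + y_3 e3 = (10, 10, -4).
This gives y = (-2, 0, 2), which is column 1 of [psi]_C.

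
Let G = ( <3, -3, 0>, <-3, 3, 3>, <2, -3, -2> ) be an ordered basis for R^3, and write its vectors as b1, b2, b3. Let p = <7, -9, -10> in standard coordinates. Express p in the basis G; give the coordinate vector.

<-1, -2, 2>

[p]_G is the unique c with M c = p, where M has columns b1, ..., b3.
Solving this 3x3 system gives c = (-1, -2, 2).
Check: -b1 - 2b2 + 2b3 = <7, -9, -10>.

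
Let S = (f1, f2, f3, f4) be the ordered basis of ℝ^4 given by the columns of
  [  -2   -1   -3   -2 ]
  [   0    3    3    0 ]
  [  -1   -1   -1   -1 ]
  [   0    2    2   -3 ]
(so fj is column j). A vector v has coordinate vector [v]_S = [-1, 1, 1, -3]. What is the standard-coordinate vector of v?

[4, 6, 2, 13]

v = M [v]_S, where M has columns f1, ..., f4.
Carrying out the matrix-vector product, v = [4, 6, 2, 13].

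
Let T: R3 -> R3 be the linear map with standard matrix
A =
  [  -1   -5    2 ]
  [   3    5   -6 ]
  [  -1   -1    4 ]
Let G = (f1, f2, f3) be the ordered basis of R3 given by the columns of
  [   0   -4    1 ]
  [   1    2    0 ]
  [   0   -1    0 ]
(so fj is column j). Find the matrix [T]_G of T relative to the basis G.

[[3, 0, 1], [1, 2, 1], [-1, 0, 3]]

The j-th column of [T]_G is [T(fj)]_G.
T(f1) = A f1 = (-5, 5, -1) = 3f1 + f2 - f3, so column 1 is (3, 1, -1).
Repeating for f2, f3 and assembling the columns gives [[3, 0, 1], [1, 2, 1], [-1, 0, 3]].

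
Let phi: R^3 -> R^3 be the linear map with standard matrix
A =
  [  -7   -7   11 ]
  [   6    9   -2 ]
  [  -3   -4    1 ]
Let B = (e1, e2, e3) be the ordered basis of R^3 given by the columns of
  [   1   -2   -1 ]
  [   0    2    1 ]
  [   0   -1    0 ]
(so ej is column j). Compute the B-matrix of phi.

[[-1, -3, 3], [3, 3, 1], [0, 2, 1]]

Let P have columns e1, ..., e3. Then [phi]_B = P^(-1) A P.
Here det P = 1, so P^(-1) is integer; computing A P first and then P^(-1)(A P) gives [[-1, -3, 3], [3, 3, 1], [0, 2, 1]].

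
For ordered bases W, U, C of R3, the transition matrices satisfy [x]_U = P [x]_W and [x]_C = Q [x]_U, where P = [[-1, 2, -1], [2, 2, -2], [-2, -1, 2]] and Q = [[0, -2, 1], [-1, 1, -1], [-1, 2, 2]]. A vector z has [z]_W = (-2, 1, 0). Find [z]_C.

Composing the changes, [z]_C = Q P [z]_W.
Q P = [[-6, -5, 6], [5, 1, -3], [1, 0, 1]]; applying this to (-2, 1, 0) gives (7, -9, -2).

(7, -9, -2)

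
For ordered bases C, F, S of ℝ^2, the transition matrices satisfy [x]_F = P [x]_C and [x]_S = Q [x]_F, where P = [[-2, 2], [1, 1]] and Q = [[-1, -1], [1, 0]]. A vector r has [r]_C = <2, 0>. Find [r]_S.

<2, -4>

First [r]_F = P [r]_C = <-4, 2>.
Then [r]_S = Q [r]_F = <2, -4>.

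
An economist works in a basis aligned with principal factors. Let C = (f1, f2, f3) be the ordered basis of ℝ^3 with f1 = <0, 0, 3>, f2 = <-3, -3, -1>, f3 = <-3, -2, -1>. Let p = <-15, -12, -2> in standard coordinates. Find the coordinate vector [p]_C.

[p]_C is the unique c with M c = p, where M has columns f1, ..., f3.
Solving this 3x3 system gives c = (1, 2, 3).
Check: f1 + 2f2 + 3f3 = <-15, -12, -2>.

<1, 2, 3>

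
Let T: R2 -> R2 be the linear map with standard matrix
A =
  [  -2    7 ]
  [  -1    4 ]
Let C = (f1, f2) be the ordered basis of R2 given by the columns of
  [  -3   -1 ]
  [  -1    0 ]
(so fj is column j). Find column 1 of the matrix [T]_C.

Compute T(f1) = A f1 = (-1, -1) in standard coordinates.
Then write this in C-coordinates: solve for y in y_1 f1 + y_2 f2 = (-1, -1).
This gives y = (1, -2), which is column 1 of [T]_C.

(1, -2)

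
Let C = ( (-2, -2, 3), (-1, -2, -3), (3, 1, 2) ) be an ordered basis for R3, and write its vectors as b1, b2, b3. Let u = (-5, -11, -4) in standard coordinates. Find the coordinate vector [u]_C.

(2, 4, 1)

We seek scalars with c_1 b1 + ... + c_3 b3 = u; equivalently solve M c = u where the columns of M are b1, ..., b3.
Row-reducing the augmented matrix [M | u] gives c = (2, 4, 1).
Check: 2b1 + 4b2 + b3 = (-5, -11, -4).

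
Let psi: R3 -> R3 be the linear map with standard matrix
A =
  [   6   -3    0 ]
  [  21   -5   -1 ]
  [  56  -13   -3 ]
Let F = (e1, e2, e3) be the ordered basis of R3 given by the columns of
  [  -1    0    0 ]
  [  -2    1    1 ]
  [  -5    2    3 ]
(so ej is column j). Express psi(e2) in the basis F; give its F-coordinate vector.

<3, 1, -2>

Compute psi(e2) = A e2 = <-3, -7, -19> in standard coordinates.
Then write this in F-coordinates: solve for y in y_1 e1 + ... + y_3 e3 = <-3, -7, -19>.
This gives y = <3, 1, -2>, which is column 2 of [psi]_F.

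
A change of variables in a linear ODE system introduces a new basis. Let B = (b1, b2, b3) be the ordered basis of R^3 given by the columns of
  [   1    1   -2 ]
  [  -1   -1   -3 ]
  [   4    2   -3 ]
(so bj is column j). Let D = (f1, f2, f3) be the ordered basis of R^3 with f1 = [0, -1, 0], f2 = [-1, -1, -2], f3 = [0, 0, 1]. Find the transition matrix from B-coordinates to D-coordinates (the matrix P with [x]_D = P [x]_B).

[[2, 2, 1], [-1, -1, 2], [2, 0, 1]]

Let M have columns bj and N have columns fj. Then for every x, N [x]_D = x = M [x]_B, so P = N^(-1) M.
Since det N = -1, N^(-1) has integer entries; multiplying gives P = [[2, 2, 1], [-1, -1, 2], [2, 0, 1]].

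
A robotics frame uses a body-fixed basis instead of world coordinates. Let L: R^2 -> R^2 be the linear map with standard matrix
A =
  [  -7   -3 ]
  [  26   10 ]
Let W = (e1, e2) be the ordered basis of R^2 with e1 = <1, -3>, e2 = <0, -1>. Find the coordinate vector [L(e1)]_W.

<2, -2>

Column 1 of [L]_W is the W-coordinate vector of L(e1).
In standard coordinates L(e1) = A e1 = <2, -4>.
Converting to W: <2, -4> = 2e1 - 2e2, so the coordinate vector is <2, -2>.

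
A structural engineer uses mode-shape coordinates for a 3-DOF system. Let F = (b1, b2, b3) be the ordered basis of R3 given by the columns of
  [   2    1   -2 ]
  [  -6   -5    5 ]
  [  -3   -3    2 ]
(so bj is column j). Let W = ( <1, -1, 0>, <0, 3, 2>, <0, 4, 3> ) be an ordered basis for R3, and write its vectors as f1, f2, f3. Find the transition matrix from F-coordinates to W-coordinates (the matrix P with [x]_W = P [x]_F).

Let M have columns bj and N have columns fj. Then for every x, N [x]_W = x = M [x]_F, so P = N^(-1) M.
Since det N = 1, N^(-1) has integer entries; multiplying gives P = [[2, 1, -2], [0, 0, 1], [-1, -1, 0]].

[[2, 1, -2], [0, 0, 1], [-1, -1, 0]]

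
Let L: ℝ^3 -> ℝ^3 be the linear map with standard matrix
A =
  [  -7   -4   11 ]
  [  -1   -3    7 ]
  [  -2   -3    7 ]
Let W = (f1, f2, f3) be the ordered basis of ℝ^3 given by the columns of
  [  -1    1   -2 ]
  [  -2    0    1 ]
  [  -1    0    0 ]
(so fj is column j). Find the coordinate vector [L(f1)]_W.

Compute L(f1) = A f1 = (4, 0, 1) in standard coordinates.
Then write this in W-coordinates: solve for y in y_1 f1 + ... + y_3 f3 = (4, 0, 1).
This gives y = (-1, -1, -2), which is column 1 of [L]_W.

(-1, -1, -2)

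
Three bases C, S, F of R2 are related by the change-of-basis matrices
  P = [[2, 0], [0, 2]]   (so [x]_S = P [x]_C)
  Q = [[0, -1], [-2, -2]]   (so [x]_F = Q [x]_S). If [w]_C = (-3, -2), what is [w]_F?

Composing the changes, [w]_F = Q P [w]_C.
Q P = [[0, -2], [-4, -4]]; applying this to (-3, -2) gives (4, 20).

(4, 20)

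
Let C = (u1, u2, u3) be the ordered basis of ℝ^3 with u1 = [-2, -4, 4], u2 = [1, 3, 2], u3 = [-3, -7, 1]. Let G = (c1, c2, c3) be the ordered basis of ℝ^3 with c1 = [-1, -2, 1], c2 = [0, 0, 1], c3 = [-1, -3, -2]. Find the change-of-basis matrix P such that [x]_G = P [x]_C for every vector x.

[[2, 0, 2], [2, 0, 1], [0, -1, 1]]

Let M have columns uj and N have columns cj. Then for every x, N [x]_G = x = M [x]_C, so P = N^(-1) M.
Since det N = -1, N^(-1) has integer entries; multiplying gives P = [[2, 0, 2], [2, 0, 1], [0, -1, 1]].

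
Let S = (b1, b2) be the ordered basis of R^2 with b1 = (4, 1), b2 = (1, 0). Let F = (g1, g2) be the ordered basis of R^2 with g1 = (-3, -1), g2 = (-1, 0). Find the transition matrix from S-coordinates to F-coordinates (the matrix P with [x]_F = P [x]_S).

Column j of P is [bj]_F, since P maps S-coordinates to F-coordinates.
Expressing b1 in F: b1 = -g1 - g2, so column 1 of P is (-1, -1).
Doing the same for each bj gives P = [[-1, 0], [-1, -1]].

[[-1, 0], [-1, -1]]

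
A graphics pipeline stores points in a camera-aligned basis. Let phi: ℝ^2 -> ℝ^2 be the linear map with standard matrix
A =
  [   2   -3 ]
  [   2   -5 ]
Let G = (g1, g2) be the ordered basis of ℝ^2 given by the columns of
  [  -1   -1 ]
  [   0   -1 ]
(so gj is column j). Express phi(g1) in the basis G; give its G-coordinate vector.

Compute phi(g1) = A g1 = [-2, -2] in standard coordinates.
Then write this in G-coordinates: solve for y in y_1 g1 + y_2 g2 = [-2, -2].
This gives y = [0, 2], which is column 1 of [phi]_G.

[0, 2]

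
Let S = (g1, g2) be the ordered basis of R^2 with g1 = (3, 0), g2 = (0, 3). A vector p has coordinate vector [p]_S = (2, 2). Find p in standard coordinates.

The coordinates say p = 2g1 + 2g2; adding the scaled basis vectors gives (6, 6).

(6, 6)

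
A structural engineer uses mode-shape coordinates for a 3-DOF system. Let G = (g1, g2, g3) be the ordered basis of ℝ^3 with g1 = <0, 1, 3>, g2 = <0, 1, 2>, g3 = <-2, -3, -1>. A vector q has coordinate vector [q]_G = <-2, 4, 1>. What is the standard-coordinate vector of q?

<-2, -1, 1>

The coordinates say q = -2g1 + 4g2 + g3; adding the scaled basis vectors gives <-2, -1, 1>.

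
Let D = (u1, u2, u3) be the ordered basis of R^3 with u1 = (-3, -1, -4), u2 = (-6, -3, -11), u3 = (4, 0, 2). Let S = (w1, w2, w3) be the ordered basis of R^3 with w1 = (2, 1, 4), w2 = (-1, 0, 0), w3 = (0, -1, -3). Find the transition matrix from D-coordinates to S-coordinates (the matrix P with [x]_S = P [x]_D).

Take x = uj: its D-coordinates are the j-th standard unit vector, so P e_j — column j of P — equals [uj]_S.
u1 = -w1 + w2 + 0·w3, giving column 1 = (-1, 1, 0); repeating for each j gives P = [[-1, -2, 2], [1, 2, 0], [0, 1, 2]].

[[-1, -2, 2], [1, 2, 0], [0, 1, 2]]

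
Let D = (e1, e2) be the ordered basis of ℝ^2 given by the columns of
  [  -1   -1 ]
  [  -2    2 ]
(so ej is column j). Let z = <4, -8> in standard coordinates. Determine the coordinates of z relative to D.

<0, -4>

[z]_D is the unique c with M c = z, where M has columns e1, e2.
System: -c_1 - c_2 = 4, -2c_1 + 2c_2 = -8; solving gives c_1 = 0, c_2 = -4.
Check: 0·e1 - 4e2 = <4, -8>.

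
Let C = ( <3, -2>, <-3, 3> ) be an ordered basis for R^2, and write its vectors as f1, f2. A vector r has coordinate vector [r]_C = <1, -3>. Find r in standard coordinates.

<12, -11>

r = M [r]_C, where M has columns f1, f2.
Carrying out the matrix-vector product, r = <12, -11>.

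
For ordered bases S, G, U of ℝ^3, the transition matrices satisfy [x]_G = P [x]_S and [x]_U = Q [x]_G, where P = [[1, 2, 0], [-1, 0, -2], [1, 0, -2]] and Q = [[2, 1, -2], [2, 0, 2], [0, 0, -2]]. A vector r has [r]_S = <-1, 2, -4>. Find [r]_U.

Apply P to get G-coordinates <3, 9, 7>, then Q to get U-coordinates.
The result is [r]_U = <1, 20, -14>.

<1, 20, -14>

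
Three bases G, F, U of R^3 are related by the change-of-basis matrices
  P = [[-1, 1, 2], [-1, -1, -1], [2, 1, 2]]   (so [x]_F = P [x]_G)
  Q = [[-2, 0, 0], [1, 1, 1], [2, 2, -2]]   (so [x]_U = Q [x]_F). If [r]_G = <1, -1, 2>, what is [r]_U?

<-4, 5, -10>

First [r]_F = P [r]_G = <2, -2, 5>.
Then [r]_U = Q [r]_F = <-4, 5, -10>.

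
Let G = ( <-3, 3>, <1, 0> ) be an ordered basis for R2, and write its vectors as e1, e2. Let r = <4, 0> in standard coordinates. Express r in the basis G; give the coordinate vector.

<0, 4>

We seek scalars with c_1 e1 + c_2 e2 = r; equivalently solve M c = r where the columns of M are e1, e2.
System: -3c_1 + c_2 = 4, 3c_1 + 0c_2 = 0; solving gives c_1 = 0, c_2 = 4.
Check: 0·e1 + 4e2 = <4, 0>.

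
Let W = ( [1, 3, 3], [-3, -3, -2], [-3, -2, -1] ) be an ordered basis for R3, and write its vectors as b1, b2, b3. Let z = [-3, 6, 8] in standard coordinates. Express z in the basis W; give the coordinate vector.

Write z = c_1 b1 + ... + c_3 b3 and solve for the c_i.
Solving this 3x3 system gives c = (3, -1, 3).
Check: 3b1 - b2 + 3b3 = [-3, 6, 8].

[3, -1, 3]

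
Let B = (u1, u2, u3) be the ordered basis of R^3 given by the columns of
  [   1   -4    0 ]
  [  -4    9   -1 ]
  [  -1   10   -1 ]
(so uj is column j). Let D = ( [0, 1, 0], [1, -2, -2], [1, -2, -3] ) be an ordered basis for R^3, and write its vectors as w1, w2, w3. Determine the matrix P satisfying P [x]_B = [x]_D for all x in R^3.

[[-2, 1, -1], [2, -2, -1], [-1, -2, 1]]

Let M have columns uj and N have columns wj. Then for every x, N [x]_D = x = M [x]_B, so P = N^(-1) M.
Since det N = 1, N^(-1) has integer entries; multiplying gives P = [[-2, 1, -1], [2, -2, -1], [-1, -2, 1]].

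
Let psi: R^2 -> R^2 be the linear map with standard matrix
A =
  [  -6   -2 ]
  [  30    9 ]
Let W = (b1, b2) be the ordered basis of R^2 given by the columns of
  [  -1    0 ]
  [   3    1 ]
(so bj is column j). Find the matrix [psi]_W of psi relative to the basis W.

[[0, 2], [-3, 3]]

The j-th column of [psi]_W is [psi(bj)]_W.
psi(b1) = A b1 = <0, -3> = 0·b1 - 3b2, so column 1 is <0, -3>.
Repeating for b2 and assembling the columns gives [[0, 2], [-3, 3]].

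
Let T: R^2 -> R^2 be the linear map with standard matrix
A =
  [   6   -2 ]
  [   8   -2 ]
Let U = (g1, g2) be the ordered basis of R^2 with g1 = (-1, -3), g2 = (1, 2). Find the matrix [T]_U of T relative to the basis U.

[[2, 0], [2, 2]]

The j-th column of [T]_U is [T(gj)]_U.
T(g1) = A g1 = (0, -2) = 2g1 + 2g2, so column 1 is (2, 2).
Repeating for g2 and assembling the columns gives [[2, 0], [2, 2]].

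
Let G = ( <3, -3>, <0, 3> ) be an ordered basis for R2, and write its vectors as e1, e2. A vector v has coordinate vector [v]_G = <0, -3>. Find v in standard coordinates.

v = M [v]_G, where M has columns e1, e2.
Carrying out the matrix-vector product, v = <0, -9>.

<0, -9>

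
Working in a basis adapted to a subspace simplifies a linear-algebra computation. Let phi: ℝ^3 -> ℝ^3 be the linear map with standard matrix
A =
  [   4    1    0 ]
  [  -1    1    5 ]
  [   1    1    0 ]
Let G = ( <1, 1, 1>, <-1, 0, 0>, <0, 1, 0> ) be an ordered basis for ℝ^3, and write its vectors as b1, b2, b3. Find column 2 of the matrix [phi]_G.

<-1, 3, 2>

Compute phi(b2) = A b2 = <-4, 1, -1> in standard coordinates.
Then write this in G-coordinates: solve for y in y_1 b1 + ... + y_3 b3 = <-4, 1, -1>.
This gives y = <-1, 3, 2>, which is column 2 of [phi]_G.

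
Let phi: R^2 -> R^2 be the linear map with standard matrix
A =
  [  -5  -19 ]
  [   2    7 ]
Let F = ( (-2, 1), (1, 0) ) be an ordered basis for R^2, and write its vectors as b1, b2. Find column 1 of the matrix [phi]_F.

(3, -3)

Column 1 of [phi]_F is the F-coordinate vector of phi(b1).
In standard coordinates phi(b1) = A b1 = (-9, 3).
Converting to F: (-9, 3) = 3b1 - 3b2, so the coordinate vector is (3, -3).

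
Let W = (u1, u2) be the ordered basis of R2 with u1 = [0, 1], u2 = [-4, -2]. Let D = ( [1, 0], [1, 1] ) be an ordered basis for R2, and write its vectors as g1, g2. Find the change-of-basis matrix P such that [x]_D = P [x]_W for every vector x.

[[-1, -2], [1, -2]]

Column j of P is [uj]_D, since P maps W-coordinates to D-coordinates.
Expressing u1 in D: u1 = -g1 + g2, so column 1 of P is [-1, 1].
Doing the same for each uj gives P = [[-1, -2], [1, -2]].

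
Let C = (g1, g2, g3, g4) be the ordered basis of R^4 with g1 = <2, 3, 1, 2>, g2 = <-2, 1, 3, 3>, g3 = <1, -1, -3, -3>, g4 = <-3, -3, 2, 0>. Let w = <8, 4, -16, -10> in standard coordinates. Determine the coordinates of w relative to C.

[w]_C is the unique c with M c = w, where M has columns g1, ..., g4.
Gaussian elimination on [M | w] yields c = (-2, 2, 4, -4).
Check: -2g1 + 2g2 + 4g3 - 4g4 = <8, 4, -16, -10>.

<-2, 2, 4, -4>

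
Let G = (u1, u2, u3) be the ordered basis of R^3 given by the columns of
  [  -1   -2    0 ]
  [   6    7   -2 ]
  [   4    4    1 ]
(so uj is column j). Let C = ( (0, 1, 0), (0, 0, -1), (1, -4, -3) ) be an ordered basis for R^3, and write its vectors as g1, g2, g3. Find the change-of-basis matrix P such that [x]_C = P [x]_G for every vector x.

[[2, -1, -2], [-1, 2, -1], [-1, -2, 0]]

Column j of P is [uj]_C, since P maps G-coordinates to C-coordinates.
Expressing u1 in C: u1 = 2g1 - g2 - g3, so column 1 of P is (2, -1, -1).
Doing the same for each uj gives P = [[2, -1, -2], [-1, 2, -1], [-1, -2, 0]].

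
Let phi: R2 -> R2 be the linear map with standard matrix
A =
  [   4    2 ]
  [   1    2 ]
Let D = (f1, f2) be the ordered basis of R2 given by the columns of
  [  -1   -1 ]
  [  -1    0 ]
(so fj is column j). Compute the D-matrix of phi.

[[3, 1], [3, 3]]

With P the matrix whose columns are f1, f2, [phi]_D = P^(-1) A P.
Column by column: phi(f1) = A f1 = <-6, -3>; its D-coordinates <3, 3> give column 1.
Continuing for each basis vector yields [phi]_D = [[3, 1], [3, 3]].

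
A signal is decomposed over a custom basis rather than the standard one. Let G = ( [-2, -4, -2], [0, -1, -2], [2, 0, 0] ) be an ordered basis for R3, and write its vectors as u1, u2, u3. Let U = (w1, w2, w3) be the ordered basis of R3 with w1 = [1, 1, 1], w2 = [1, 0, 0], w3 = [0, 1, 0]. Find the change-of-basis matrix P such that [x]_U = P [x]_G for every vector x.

Take x = uj: its G-coordinates are the j-th standard unit vector, so P e_j — column j of P — equals [uj]_U.
u1 = -2w1 + 0·w2 - 2w3, giving column 1 = [-2, 0, -2]; repeating for each j gives P = [[-2, -2, 0], [0, 2, 2], [-2, 1, 0]].

[[-2, -2, 0], [0, 2, 2], [-2, 1, 0]]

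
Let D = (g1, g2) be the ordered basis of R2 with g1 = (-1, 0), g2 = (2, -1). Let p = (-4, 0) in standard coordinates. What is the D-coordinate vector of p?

(4, 0)

Write p = c_1 g1 + c_2 g2 and solve for the c_i.
System: -c_1 + 2c_2 = -4, 0c_1 - c_2 = 0; solving gives c_1 = 4, c_2 = 0.
Check: 4g1 + 0·g2 = (-4, 0).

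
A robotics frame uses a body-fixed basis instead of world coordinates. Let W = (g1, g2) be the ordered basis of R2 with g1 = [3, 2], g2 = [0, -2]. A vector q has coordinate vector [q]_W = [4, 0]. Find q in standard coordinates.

q = M [q]_W, where M has columns g1, g2.
Carrying out the matrix-vector product, q = [12, 8].

[12, 8]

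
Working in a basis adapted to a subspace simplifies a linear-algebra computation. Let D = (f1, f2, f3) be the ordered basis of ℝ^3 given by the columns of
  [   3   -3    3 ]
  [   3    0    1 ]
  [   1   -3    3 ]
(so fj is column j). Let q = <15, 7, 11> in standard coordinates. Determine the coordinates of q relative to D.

[q]_D is the unique c with M c = q, where M has columns f1, ..., f3.
Solving this 3x3 system gives c = (2, -2, 1).
Check: 2f1 - 2f2 + f3 = <15, 7, 11>.

<2, -2, 1>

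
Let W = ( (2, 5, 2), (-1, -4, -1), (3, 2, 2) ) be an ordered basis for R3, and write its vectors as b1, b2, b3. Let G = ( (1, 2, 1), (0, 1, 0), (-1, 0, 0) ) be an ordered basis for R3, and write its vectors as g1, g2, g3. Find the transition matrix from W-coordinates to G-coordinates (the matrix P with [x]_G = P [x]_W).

Take x = bj: its W-coordinates are the j-th standard unit vector, so P e_j — column j of P — equals [bj]_G.
b1 = 2g1 + g2 + 0·g3, giving column 1 = (2, 1, 0); repeating for each j gives P = [[2, -1, 2], [1, -2, -2], [0, 0, -1]].

[[2, -1, 2], [1, -2, -2], [0, 0, -1]]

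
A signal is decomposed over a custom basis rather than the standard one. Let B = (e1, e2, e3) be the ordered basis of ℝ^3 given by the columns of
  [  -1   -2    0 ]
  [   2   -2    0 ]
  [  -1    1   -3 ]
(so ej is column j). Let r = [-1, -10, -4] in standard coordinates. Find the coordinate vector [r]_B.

Write r = c_1 e1 + ... + c_3 e3 and solve for the c_i.
Row-reducing the augmented matrix [M | r] gives c = (-3, 2, 3).
Check: -3e1 + 2e2 + 3e3 = [-1, -10, -4].

[-3, 2, 3]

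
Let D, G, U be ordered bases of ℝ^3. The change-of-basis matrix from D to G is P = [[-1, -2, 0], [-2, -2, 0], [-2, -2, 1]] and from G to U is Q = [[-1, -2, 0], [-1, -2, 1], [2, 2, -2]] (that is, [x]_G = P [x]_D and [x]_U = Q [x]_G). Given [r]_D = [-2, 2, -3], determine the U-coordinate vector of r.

First [r]_G = P [r]_D = [-2, 0, -3].
Then [r]_U = Q [r]_G = [2, -1, 2].

[2, -1, 2]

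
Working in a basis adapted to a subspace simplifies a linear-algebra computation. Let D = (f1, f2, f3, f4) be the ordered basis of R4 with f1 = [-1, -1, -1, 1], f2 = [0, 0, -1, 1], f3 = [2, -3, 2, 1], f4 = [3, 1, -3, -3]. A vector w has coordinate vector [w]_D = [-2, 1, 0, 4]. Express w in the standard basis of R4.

w = M [w]_D, where M has columns f1, ..., f4.
Carrying out the matrix-vector product, w = [14, 6, -11, -13].

[14, 6, -11, -13]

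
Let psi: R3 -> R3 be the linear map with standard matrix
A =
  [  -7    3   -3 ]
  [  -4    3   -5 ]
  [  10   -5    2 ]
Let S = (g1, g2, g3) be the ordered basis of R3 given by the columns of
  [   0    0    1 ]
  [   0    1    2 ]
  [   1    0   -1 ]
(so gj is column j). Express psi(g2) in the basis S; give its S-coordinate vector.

Column 2 of [psi]_S is the S-coordinate vector of psi(g2).
In standard coordinates psi(g2) = A g2 = (3, 3, -5).
Converting to S: (3, 3, -5) = -2g1 - 3g2 + 3g3, so the coordinate vector is (-2, -3, 3).

(-2, -3, 3)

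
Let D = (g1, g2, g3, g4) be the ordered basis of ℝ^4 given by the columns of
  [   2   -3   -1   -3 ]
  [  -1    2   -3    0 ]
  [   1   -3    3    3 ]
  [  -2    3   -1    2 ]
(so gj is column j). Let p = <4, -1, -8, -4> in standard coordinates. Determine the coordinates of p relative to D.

We seek scalars with c_1 g1 + ... + c_4 g4 = p; equivalently solve M c = p where the columns of M are g1, ..., g4.
Row-reducing the augmented matrix [M | p] gives c = (4, 3, 1, -2).
Check: 4g1 + 3g2 + g3 - 2g4 = <4, -1, -8, -4>.

<4, 3, 1, -2>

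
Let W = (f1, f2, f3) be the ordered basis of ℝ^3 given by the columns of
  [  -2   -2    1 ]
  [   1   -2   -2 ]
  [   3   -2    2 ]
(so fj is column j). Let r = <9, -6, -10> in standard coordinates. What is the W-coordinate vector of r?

<-4, 0, 1>

We seek scalars with c_1 f1 + ... + c_3 f3 = r; equivalently solve M c = r where the columns of M are f1, ..., f3.
Gaussian elimination on [M | r] yields c = (-4, 0, 1).
Check: -4f1 + 0·f2 + f3 = <9, -6, -10>.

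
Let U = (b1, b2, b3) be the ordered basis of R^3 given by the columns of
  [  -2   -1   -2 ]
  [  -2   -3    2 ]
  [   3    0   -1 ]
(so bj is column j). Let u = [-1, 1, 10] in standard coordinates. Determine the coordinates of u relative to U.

[3, -3, -1]

Write u = c_1 b1 + ... + c_3 b3 and solve for the c_i.
Row-reducing the augmented matrix [M | u] gives c = (3, -3, -1).
Check: 3b1 - 3b2 - b3 = [-1, 1, 10].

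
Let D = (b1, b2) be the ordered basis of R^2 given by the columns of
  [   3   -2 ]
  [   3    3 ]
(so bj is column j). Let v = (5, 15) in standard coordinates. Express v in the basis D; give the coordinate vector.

(3, 2)

[v]_D is the unique c with M c = v, where M has columns b1, b2.
System: 3c_1 - 2c_2 = 5, 3c_1 + 3c_2 = 15; solving gives c_1 = 3, c_2 = 2.
Check: 3b1 + 2b2 = (5, 15).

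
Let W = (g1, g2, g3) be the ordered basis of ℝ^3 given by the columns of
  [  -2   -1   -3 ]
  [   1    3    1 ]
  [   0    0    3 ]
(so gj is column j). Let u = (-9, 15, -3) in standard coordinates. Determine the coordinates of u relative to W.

(4, 4, -1)

Write u = c_1 g1 + ... + c_3 g3 and solve for the c_i.
Solving this 3x3 system gives c = (4, 4, -1).
Check: 4g1 + 4g2 - g3 = (-9, 15, -3).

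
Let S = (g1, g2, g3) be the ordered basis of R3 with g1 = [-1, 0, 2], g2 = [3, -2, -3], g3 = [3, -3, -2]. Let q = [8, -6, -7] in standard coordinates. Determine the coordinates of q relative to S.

[1, 3, 0]

We seek scalars with c_1 g1 + ... + c_3 g3 = q; equivalently solve M c = q where the columns of M are g1, ..., g3.
Row-reducing the augmented matrix [M | q] gives c = (1, 3, 0).
Check: g1 + 3g2 + 0·g3 = [8, -6, -7].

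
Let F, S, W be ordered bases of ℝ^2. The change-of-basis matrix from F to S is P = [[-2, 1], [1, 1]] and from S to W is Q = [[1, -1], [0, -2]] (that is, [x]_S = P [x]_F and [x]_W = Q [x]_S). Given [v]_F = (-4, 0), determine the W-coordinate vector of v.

First [v]_S = P [v]_F = (8, -4).
Then [v]_W = Q [v]_S = (12, 8).

(12, 8)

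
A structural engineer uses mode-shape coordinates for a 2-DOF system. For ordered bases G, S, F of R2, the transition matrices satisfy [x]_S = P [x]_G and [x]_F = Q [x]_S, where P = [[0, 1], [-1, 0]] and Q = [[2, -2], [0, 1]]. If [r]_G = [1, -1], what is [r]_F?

[0, -1]

Composing the changes, [r]_F = Q P [r]_G.
Q P = [[2, 2], [-1, 0]]; applying this to [1, -1] gives [0, -1].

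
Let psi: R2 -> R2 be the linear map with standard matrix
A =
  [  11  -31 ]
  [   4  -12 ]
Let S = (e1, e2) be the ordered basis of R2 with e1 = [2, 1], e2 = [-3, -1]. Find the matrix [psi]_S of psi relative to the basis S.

[[-3, 2], [1, 2]]

With P the matrix whose columns are e1, e2, [psi]_S = P^(-1) A P.
Column by column: psi(e1) = A e1 = [-9, -4]; its S-coordinates [-3, 1] give column 1.
Continuing for each basis vector yields [psi]_S = [[-3, 2], [1, 2]].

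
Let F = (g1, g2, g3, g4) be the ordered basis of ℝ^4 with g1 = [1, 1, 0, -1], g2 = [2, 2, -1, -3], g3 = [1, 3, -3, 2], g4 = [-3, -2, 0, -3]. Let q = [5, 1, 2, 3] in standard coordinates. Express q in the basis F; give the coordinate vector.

We seek scalars with c_1 g1 + ... + c_4 g4 = q; equivalently solve M c = q where the columns of M are g1, ..., g4.
Row-reducing the augmented matrix [M | q] gives c = (-2, 1, -1, -2).
Check: -2g1 + g2 - g3 - 2g4 = [5, 1, 2, 3].

[-2, 1, -1, -2]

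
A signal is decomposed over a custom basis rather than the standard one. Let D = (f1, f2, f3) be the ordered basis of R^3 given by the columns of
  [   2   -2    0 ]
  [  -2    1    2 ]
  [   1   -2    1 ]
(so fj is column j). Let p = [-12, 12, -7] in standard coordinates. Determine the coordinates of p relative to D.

[-4, 2, 1]

We seek scalars with c_1 f1 + ... + c_3 f3 = p; equivalently solve M c = p where the columns of M are f1, ..., f3.
Gaussian elimination on [M | p] yields c = (-4, 2, 1).
Check: -4f1 + 2f2 + f3 = [-12, 12, -7].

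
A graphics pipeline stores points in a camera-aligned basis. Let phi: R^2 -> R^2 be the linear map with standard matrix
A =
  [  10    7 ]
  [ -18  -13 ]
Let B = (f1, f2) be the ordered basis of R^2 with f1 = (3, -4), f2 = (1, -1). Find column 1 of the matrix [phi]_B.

(0, 2)

Compute phi(f1) = A f1 = (2, -2) in standard coordinates.
Then write this in B-coordinates: solve for y in y_1 f1 + y_2 f2 = (2, -2).
This gives y = (0, 2), which is column 1 of [phi]_B.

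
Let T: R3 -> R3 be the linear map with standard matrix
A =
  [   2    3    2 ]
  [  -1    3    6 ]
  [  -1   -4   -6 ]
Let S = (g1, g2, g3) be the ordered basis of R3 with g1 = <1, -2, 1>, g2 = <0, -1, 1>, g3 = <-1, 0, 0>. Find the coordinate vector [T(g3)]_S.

<-2, 3, 0>

Column 3 of [T]_S is the S-coordinate vector of T(g3).
In standard coordinates T(g3) = A g3 = <-2, 1, 1>.
Converting to S: <-2, 1, 1> = -2g1 + 3g2 + 0·g3, so the coordinate vector is <-2, 3, 0>.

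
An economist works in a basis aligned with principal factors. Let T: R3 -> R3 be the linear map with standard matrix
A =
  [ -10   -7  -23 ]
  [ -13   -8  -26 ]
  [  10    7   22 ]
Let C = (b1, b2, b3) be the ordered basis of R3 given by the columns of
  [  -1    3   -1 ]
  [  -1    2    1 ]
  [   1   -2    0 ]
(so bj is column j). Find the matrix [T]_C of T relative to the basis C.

With P the matrix whose columns are b1, ..., b3, [T]_C = P^(-1) A P.
Column by column: T(b1) = A b1 = (-6, -5, 5); its C-coordinates (3, -1, 0) give column 1.
Continuing for each basis vector yields [T]_C = [[3, -2, 1], [-1, -1, 2], [0, -3, 2]].

[[3, -2, 1], [-1, -1, 2], [0, -3, 2]]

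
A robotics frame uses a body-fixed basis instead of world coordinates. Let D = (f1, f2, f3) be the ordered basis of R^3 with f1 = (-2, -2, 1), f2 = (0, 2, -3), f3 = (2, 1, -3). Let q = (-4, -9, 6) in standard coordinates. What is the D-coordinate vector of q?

(3, -2, 1)

We seek scalars with c_1 f1 + ... + c_3 f3 = q; equivalently solve M c = q where the columns of M are f1, ..., f3.
Row-reducing the augmented matrix [M | q] gives c = (3, -2, 1).
Check: 3f1 - 2f2 + f3 = (-4, -9, 6).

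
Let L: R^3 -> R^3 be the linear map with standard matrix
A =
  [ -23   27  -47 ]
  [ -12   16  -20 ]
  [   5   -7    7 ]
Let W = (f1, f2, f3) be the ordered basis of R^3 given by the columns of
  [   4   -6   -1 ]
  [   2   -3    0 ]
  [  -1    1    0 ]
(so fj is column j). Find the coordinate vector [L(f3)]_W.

[3, -2, 1]

Column 3 of [L]_W is the W-coordinate vector of L(f3).
In standard coordinates L(f3) = A f3 = [23, 12, -5].
Converting to W: [23, 12, -5] = 3f1 - 2f2 + f3, so the coordinate vector is [3, -2, 1].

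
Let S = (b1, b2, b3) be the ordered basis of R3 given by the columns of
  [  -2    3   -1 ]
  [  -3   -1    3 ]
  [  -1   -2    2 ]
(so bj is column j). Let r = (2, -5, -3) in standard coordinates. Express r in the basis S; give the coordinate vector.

(-1, -1, -3)

Write r = c_1 b1 + ... + c_3 b3 and solve for the c_i.
Row-reducing the augmented matrix [M | r] gives c = (-1, -1, -3).
Check: -b1 - b2 - 3b3 = (2, -5, -3).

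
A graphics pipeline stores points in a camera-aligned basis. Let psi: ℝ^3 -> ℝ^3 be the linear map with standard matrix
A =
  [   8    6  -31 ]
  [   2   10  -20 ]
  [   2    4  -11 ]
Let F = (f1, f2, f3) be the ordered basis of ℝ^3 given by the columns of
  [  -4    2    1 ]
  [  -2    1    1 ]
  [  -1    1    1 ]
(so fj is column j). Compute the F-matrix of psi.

[[3, 3, 3], [1, 3, -3], [-3, -3, 1]]

The j-th column of [psi]_F is [psi(fj)]_F.
psi(f1) = A f1 = [-13, -8, -5] = 3f1 + f2 - 3f3, so column 1 is [3, 1, -3].
Repeating for f2, f3 and assembling the columns gives [[3, 3, 3], [1, 3, -3], [-3, -3, 1]].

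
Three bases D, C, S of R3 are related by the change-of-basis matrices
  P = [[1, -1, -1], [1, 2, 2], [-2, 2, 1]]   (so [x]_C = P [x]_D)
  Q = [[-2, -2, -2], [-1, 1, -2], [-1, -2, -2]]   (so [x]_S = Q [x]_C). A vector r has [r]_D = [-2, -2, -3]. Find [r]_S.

Apply P to get C-coordinates [3, -12, -3], then Q to get S-coordinates.
The result is [r]_S = [24, -9, 27].

[24, -9, 27]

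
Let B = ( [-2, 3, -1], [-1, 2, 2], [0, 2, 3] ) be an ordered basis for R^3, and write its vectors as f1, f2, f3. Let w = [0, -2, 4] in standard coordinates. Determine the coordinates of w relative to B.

We seek scalars with c_1 f1 + ... + c_3 f3 = w; equivalently solve M c = w where the columns of M are f1, ..., f3.
Row-reducing the augmented matrix [M | w] gives c = (-2, 4, -2).
Check: -2f1 + 4f2 - 2f3 = [0, -2, 4].

[-2, 4, -2]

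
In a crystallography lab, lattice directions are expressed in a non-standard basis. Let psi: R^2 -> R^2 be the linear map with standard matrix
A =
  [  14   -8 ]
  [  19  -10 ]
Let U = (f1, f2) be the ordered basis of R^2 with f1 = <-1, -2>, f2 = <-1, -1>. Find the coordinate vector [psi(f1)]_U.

<1, -3>

Compute psi(f1) = A f1 = <2, 1> in standard coordinates.
Then write this in U-coordinates: solve for y in y_1 f1 + y_2 f2 = <2, 1>.
This gives y = <1, -3>, which is column 1 of [psi]_U.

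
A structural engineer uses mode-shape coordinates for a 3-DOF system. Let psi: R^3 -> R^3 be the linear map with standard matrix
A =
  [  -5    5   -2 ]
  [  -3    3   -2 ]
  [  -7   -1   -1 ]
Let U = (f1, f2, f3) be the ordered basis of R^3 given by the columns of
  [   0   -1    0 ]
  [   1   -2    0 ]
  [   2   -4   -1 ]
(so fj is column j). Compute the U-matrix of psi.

Let P have columns f1, ..., f3. Then [psi]_U = P^(-1) A P.
Here det P = -1, so P^(-1) is integer; computing A P first and then P^(-1)(A P) gives [[-3, -1, -2], [-1, -3, -2], [1, -3, 3]].

[[-3, -1, -2], [-1, -3, -2], [1, -3, 3]]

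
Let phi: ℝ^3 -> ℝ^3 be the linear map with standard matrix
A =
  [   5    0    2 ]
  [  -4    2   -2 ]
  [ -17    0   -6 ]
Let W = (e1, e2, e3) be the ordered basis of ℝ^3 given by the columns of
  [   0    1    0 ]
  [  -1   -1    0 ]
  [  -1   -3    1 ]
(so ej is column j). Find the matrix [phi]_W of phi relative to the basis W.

Let P have columns e1, ..., e3. Then [phi]_W = P^(-1) A P.
Here det P = 1, so P^(-1) is integer; computing A P first and then P^(-1)(A P) gives [[2, 1, 0], [-2, -1, 2], [2, -1, 0]].

[[2, 1, 0], [-2, -1, 2], [2, -1, 0]]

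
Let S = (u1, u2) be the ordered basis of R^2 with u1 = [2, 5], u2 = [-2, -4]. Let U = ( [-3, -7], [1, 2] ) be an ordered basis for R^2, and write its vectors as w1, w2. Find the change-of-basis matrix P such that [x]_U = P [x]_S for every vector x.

Let M have columns uj and N have columns wj. Then for every x, N [x]_U = x = M [x]_S, so P = N^(-1) M.
Since det N = 1, N^(-1) has integer entries; multiplying gives P = [[-1, 0], [-1, -2]].

[[-1, 0], [-1, -2]]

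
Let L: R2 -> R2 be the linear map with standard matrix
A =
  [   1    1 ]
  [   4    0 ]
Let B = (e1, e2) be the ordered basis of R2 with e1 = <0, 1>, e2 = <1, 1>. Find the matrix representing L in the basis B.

[[-1, 2], [1, 2]]

Let P have columns e1, e2. Then [L]_B = P^(-1) A P.
Here det P = -1, so P^(-1) is integer; computing A P first and then P^(-1)(A P) gives [[-1, 2], [1, 2]].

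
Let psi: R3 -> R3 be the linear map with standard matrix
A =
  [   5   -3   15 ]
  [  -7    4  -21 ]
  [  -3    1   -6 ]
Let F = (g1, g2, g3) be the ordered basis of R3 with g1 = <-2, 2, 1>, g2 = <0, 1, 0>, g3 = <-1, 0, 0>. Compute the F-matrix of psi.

The j-th column of [psi]_F is [psi(gj)]_F.
psi(g1) = A g1 = <-1, 1, 2> = 2g1 - 3g2 - 3g3, so column 1 is <2, -3, -3>.
Repeating for g2, g3 and assembling the columns gives [[2, 1, 3], [-3, 2, 1], [-3, 1, -1]].

[[2, 1, 3], [-3, 2, 1], [-3, 1, -1]]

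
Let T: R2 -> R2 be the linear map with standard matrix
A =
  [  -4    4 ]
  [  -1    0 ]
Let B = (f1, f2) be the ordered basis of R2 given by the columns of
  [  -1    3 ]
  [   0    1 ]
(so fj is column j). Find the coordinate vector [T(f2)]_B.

(-1, -3)

Compute T(f2) = A f2 = (-8, -3) in standard coordinates.
Then write this in B-coordinates: solve for y in y_1 f1 + y_2 f2 = (-8, -3).
This gives y = (-1, -3), which is column 2 of [T]_B.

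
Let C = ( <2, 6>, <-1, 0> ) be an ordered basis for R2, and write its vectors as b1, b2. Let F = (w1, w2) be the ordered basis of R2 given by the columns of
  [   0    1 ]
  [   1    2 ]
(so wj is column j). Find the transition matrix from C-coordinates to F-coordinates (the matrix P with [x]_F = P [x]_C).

[[2, 2], [2, -1]]

Column j of P is [bj]_F, since P maps C-coordinates to F-coordinates.
Expressing b1 in F: b1 = 2w1 + 2w2, so column 1 of P is <2, 2>.
Doing the same for each bj gives P = [[2, 2], [2, -1]].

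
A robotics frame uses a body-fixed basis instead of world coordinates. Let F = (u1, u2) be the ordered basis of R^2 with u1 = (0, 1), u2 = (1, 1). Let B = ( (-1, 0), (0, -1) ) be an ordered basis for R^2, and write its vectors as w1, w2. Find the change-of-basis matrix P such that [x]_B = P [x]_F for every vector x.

Take x = uj: its F-coordinates are the j-th standard unit vector, so P e_j — column j of P — equals [uj]_B.
u1 = 0·w1 - w2, giving column 1 = (0, -1); repeating for each j gives P = [[0, -1], [-1, -1]].

[[0, -1], [-1, -1]]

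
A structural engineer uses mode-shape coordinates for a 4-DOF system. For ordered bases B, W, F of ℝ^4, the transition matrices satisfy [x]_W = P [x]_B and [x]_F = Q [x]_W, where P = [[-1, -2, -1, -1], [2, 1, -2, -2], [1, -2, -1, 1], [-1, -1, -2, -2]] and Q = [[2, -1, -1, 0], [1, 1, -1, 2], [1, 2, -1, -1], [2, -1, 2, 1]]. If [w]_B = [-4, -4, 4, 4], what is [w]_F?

First [w]_W = P [w]_B = [4, -28, 4, -8].
Then [w]_F = Q [w]_W = [32, -44, -48, 36].

[32, -44, -48, 36]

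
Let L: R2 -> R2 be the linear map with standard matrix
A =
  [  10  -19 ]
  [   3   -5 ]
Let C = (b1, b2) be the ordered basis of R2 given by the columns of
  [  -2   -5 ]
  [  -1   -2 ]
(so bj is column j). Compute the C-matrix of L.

The j-th column of [L]_C is [L(bj)]_C.
L(b1) = A b1 = (-1, -1) = 3b1 - b2, so column 1 is (3, -1).
Repeating for b2 and assembling the columns gives [[3, 1], [-1, 2]].

[[3, 1], [-1, 2]]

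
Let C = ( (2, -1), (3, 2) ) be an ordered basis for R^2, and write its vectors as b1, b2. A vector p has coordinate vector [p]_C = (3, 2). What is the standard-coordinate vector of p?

(12, 1)

p = M [p]_C, where M has columns b1, b2.
Carrying out the matrix-vector product, p = (12, 1).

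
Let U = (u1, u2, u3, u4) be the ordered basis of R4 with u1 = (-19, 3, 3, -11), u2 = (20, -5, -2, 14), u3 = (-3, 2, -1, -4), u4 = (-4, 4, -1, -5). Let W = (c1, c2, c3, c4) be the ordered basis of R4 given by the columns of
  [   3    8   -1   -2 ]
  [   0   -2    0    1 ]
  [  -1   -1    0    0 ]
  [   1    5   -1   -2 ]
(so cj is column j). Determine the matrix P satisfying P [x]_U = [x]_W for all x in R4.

[[-1, 0, 2, 2], [-2, 2, -1, -1], [2, -2, 1, -2], [-1, -1, 0, 2]]

Column j of P is [uj]_W, since P maps U-coordinates to W-coordinates.
Expressing u1 in W: u1 = -c1 - 2c2 + 2c3 - c4, so column 1 of P is (-1, -2, 2, -1).
Doing the same for each uj gives P = [[-1, 0, 2, 2], [-2, 2, -1, -1], [2, -2, 1, -2], [-1, -1, 0, 2]].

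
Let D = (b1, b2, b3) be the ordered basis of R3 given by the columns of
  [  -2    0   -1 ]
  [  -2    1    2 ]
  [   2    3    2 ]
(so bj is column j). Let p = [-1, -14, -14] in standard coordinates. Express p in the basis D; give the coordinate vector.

[2, -4, -3]

We seek scalars with c_1 b1 + ... + c_3 b3 = p; equivalently solve M c = p where the columns of M are b1, ..., b3.
Solving this 3x3 system gives c = (2, -4, -3).
Check: 2b1 - 4b2 - 3b3 = [-1, -14, -14].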